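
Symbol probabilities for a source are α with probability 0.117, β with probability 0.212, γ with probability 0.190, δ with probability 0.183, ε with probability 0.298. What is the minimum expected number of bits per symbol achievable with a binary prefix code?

2.3 bits/symbol

Repeatedly combine the two least-probable nodes; the expected code length is the sum of the merged weights.
merge 117/1000 + 183/1000 → 3/10
merge 19/100 + 53/250 → 201/500
merge 149/500 + 3/10 → 299/500
merge 201/500 + 299/500 → 1
L = 3/10 + 201/500 + 299/500 + 1 = 23/10 = 2.3 bits/symbol.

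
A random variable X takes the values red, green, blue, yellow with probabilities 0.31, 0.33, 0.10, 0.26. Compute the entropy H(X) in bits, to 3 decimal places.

1.889 bits

H = −Σ pᵢ log₂ pᵢ.
−0.31·log₂(0.31) = 0.5238
−0.33·log₂(0.33) = 0.5278
−0.10·log₂(0.10) = 0.3322
−0.26·log₂(0.26) = 0.5053
Sum ≈ 1.8891 → 1.889 bits.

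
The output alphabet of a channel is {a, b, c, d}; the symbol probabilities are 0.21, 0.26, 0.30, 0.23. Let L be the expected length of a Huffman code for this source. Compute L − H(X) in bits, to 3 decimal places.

0.013 bits

Entropy H = −Σ p log₂ p ≈ 1.9869 bits.
Huffman merges: 21/100+23/100→11/25; 13/50+3/10→14/25; 11/25+14/25→1. L = 2 ≈ 2.0000.
L − H = 2.0000 − 1.9869 = 0.013 bits.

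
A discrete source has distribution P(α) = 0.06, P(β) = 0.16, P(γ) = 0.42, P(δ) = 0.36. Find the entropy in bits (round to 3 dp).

H = −Σ pᵢ log₂ pᵢ.
−0.06·log₂(0.06) = 0.2435
−0.16·log₂(0.16) = 0.4230
−0.42·log₂(0.42) = 0.5256
−0.36·log₂(0.36) = 0.5306
Sum ≈ 1.7228 → 1.723 bits.

1.723 bits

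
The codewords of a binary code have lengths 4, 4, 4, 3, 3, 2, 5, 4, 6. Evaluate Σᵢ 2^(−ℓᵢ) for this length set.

0.796875

With common denominator 2^6 = 64: Σ 2^(−ℓᵢ) = 4/64 + 4/64 + 4/64 + 8/64 + 8/64 + 16/64 + 2/64 + 4/64 + 1/64 = 51/64 = 0.796875.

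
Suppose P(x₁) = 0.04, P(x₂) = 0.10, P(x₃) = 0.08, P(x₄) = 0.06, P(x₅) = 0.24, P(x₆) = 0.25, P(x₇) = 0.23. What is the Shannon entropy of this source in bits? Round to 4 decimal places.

H = −Σ pᵢ log₂ pᵢ.
−0.04·log₂(0.04) = 0.1858
−0.10·log₂(0.10) = 0.3322
−0.08·log₂(0.08) = 0.2915
−0.06·log₂(0.06) = 0.2435
−0.24·log₂(0.24) = 0.4941
−0.25·log₂(0.25) = 0.5000
−0.23·log₂(0.23) = 0.4877
Sum ≈ 2.5348 → 2.5348 bits.

2.5348 bits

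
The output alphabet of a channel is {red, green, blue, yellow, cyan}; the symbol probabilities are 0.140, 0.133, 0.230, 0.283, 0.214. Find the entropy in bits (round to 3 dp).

2.263 bits

H = −Σ pᵢ log₂ pᵢ.
−0.140·log₂(0.140) = 0.3971
−0.133·log₂(0.133) = 0.3871
−0.230·log₂(0.230) = 0.4877
−0.283·log₂(0.283) = 0.5154
−0.214·log₂(0.214) = 0.4760
Sum ≈ 2.2633 → 2.263 bits.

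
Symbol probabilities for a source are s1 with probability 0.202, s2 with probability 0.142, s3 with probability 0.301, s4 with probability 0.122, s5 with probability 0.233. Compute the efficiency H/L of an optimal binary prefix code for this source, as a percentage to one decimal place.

99.3%

Entropy H = −Σ p log₂ p ≈ 2.2473 bits.
Huffman merges: 61/500+71/500→33/125; 101/500+233/1000→87/200; 33/125+301/1000→113/200; 87/200+113/200→1. L = 283/125 ≈ 2.2640.
Efficiency = H/L = 2.2473/2.2640 = 99.3%.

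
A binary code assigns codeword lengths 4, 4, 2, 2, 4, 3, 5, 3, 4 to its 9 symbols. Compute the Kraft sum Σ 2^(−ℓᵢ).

1.03125

With common denominator 2^5 = 32: Σ 2^(−ℓᵢ) = 2/32 + 2/32 + 8/32 + 8/32 + 2/32 + 4/32 + 1/32 + 4/32 + 2/32 = 33/32 = 1.03125.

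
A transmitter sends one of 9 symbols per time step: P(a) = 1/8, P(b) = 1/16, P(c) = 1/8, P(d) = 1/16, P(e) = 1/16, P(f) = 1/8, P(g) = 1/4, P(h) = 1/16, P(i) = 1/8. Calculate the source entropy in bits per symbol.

3 bits

Each probability is a power of 1/2, so log₂(1/p) is an integer.
H = Σ p·log₂(1/p) = 1/8·3 + 1/16·4 + 1/8·3 + 1/16·4 + 1/16·4 + 1/8·3 + 1/4·2 + 1/16·4 + 1/8·3 = 3 bits.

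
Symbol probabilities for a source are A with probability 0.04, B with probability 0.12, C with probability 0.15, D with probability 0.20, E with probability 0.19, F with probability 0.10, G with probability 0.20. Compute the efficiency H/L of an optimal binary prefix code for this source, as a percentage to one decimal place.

Entropy H = −Σ p log₂ p ≈ 2.6796 bits.
Huffman merges: 1/25+1/10→7/50; 3/25+7/50→13/50; 3/20+19/100→17/50; 1/5+1/5→2/5; 13/50+17/50→3/5; 2/5+3/5→1. L = 137/50 ≈ 2.7400.
Efficiency = H/L = 2.6796/2.7400 = 97.8%.

97.8%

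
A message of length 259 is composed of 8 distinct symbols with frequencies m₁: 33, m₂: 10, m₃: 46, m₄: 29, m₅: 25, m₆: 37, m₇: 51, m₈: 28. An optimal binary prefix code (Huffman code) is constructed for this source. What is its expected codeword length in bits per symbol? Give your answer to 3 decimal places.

2.938 bits/symbol

Probabilities are the counts divided by 259.
Repeatedly combine the two least-probable nodes; the expected code length is the sum of the merged weights.
merge 10/259 + 25/259 → 5/37
merge 4/37 + 29/259 → 57/259
merge 33/259 + 5/37 → 68/259
merge 1/7 + 46/259 → 83/259
merge 51/259 + 57/259 → 108/259
merge 68/259 + 83/259 → 151/259
merge 108/259 + 151/259 → 1
L = 5/37 + 57/259 + 68/259 + 83/259 + 108/259 + 151/259 + 1 = 761/259 ≈ 2.938 bits/symbol.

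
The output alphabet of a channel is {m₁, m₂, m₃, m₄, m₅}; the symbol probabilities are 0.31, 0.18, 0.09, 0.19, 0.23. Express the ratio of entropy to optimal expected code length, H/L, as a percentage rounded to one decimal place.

98.0%

Entropy H = −Σ p log₂ p ≈ 2.2247 bits.
Huffman merges: 9/100+9/50→27/100; 19/100+23/100→21/50; 27/100+31/100→29/50; 21/50+29/50→1. L = 227/100 ≈ 2.2700.
Efficiency = H/L = 2.2247/2.2700 = 98.0%.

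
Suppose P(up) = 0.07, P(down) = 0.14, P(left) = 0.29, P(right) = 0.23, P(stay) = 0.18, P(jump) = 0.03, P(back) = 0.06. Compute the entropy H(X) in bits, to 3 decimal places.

2.512 bits

H = −Σ pᵢ log₂ pᵢ.
−0.07·log₂(0.07) = 0.2686
−0.14·log₂(0.14) = 0.3971
−0.29·log₂(0.29) = 0.5179
−0.23·log₂(0.23) = 0.4877
−0.18·log₂(0.18) = 0.4453
−0.03·log₂(0.03) = 0.1518
−0.06·log₂(0.06) = 0.2435
Sum ≈ 2.5118 → 2.512 bits.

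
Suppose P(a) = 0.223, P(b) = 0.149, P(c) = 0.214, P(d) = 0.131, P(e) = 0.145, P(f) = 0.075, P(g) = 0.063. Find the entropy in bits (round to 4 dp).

H = −Σ pᵢ log₂ pᵢ.
−0.223·log₂(0.223) = 0.4828
−0.149·log₂(0.149) = 0.4092
−0.214·log₂(0.214) = 0.4760
−0.131·log₂(0.131) = 0.3841
−0.145·log₂(0.145) = 0.4040
−0.075·log₂(0.075) = 0.2803
−0.063·log₂(0.063) = 0.2513
Sum ≈ 2.6877 → 2.6877 bits.

2.6877 bits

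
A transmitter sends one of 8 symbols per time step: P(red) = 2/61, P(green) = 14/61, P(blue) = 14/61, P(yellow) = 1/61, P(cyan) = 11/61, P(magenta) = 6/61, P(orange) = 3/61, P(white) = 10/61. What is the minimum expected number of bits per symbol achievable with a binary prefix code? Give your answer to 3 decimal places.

2.689 bits/symbol

Repeatedly combine the two least-probable nodes; the expected code length is the sum of the merged weights.
merge 1/61 + 2/61 → 3/61
merge 3/61 + 3/61 → 6/61
merge 6/61 + 6/61 → 12/61
merge 10/61 + 11/61 → 21/61
merge 12/61 + 14/61 → 26/61
merge 14/61 + 21/61 → 35/61
merge 26/61 + 35/61 → 1
L = 3/61 + 6/61 + 12/61 + 21/61 + 26/61 + 35/61 + 1 = 164/61 ≈ 2.689 bits/symbol.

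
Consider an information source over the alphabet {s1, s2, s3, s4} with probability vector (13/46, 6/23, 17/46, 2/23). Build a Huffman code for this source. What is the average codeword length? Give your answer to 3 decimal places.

1.978 bits/symbol

Repeatedly combine the two least-probable nodes; the expected code length is the sum of the merged weights.
merge 2/23 + 6/23 → 8/23
merge 13/46 + 8/23 → 29/46
merge 17/46 + 29/46 → 1
L = 8/23 + 29/46 + 1 = 91/46 ≈ 1.978 bits/symbol.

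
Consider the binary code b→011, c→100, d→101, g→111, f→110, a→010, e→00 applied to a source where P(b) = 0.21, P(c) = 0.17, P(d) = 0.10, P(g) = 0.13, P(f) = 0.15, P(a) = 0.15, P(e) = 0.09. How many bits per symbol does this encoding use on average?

L̄ = Σ pᵢ·ℓᵢ = 0.21·3 + 0.17·3 + 0.10·3 + 0.13·3 + 0.15·3 + 0.15·3 + 0.09·2 = 2.91 bits/symbol.

2.91 bits/symbol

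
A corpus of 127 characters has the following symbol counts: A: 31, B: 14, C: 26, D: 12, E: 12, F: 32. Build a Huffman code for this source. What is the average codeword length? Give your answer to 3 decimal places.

2.488 bits/symbol

Probabilities are the counts divided by 127.
Repeatedly combine the two least-probable nodes; the expected code length is the sum of the merged weights.
merge 12/127 + 12/127 → 24/127
merge 14/127 + 24/127 → 38/127
merge 26/127 + 31/127 → 57/127
merge 32/127 + 38/127 → 70/127
merge 57/127 + 70/127 → 1
L = 24/127 + 38/127 + 57/127 + 70/127 + 1 = 316/127 ≈ 2.488 bits/symbol.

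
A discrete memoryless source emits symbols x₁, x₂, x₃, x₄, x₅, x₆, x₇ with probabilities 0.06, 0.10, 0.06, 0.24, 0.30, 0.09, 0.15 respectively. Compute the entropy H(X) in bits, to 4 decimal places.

2.5577 bits

H = −Σ pᵢ log₂ pᵢ.
−0.06·log₂(0.06) = 0.2435
−0.10·log₂(0.10) = 0.3322
−0.06·log₂(0.06) = 0.2435
−0.24·log₂(0.24) = 0.4941
−0.30·log₂(0.30) = 0.5211
−0.09·log₂(0.09) = 0.3127
−0.15·log₂(0.15) = 0.4105
Sum ≈ 2.5577 → 2.5577 bits.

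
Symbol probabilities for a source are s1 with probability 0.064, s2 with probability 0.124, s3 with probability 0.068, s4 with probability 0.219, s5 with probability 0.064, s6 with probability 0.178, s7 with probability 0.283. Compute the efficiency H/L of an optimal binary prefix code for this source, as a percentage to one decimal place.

98.4%

Entropy H = −Σ p log₂ p ≈ 2.5832 bits.
Huffman merges: 8/125+8/125→16/125; 17/250+31/250→24/125; 16/125+89/500→153/500; 24/125+219/1000→411/1000; 283/1000+153/500→589/1000; 411/1000+589/1000→1. L = 1313/500 ≈ 2.6260.
Efficiency = H/L = 2.5832/2.6260 = 98.4%.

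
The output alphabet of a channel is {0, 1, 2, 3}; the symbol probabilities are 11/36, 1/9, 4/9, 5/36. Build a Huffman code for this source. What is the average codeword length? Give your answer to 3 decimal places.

1.806 bits/symbol

Repeatedly combine the two least-probable nodes; the expected code length is the sum of the merged weights.
merge 1/9 + 5/36 → 1/4
merge 1/4 + 11/36 → 5/9
merge 4/9 + 5/9 → 1
L = 1/4 + 5/9 + 1 = 65/36 ≈ 1.806 bits/symbol.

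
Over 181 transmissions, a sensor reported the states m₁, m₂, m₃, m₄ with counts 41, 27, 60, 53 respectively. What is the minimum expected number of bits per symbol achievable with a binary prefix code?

Probabilities are the counts divided by 181.
Repeatedly combine the two least-probable nodes; the expected code length is the sum of the merged weights.
merge 27/181 + 41/181 → 68/181
merge 53/181 + 60/181 → 113/181
merge 68/181 + 113/181 → 1
L = 68/181 + 113/181 + 1 = 2 bits/symbol.

2 bits/symbol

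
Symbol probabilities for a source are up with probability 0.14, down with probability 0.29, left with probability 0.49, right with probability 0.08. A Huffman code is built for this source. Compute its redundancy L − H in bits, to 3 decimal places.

0.019 bits

Entropy H = −Σ p log₂ p ≈ 1.7108 bits.
Huffman merges: 2/25+7/50→11/50; 11/50+29/100→51/100; 49/100+51/100→1. L = 173/100 ≈ 1.7300.
L − H = 1.7300 − 1.7108 = 0.019 bits.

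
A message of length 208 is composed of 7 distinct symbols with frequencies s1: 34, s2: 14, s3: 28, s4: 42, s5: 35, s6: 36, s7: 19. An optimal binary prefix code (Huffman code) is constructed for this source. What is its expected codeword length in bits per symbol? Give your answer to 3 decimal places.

Probabilities are the counts divided by 208.
Repeatedly combine the two least-probable nodes; the expected code length is the sum of the merged weights.
merge 7/104 + 19/208 → 33/208
merge 7/52 + 33/208 → 61/208
merge 17/104 + 35/208 → 69/208
merge 9/52 + 21/104 → 3/8
merge 61/208 + 69/208 → 5/8
merge 3/8 + 5/8 → 1
L = 33/208 + 61/208 + 69/208 + 3/8 + 5/8 + 1 = 579/208 ≈ 2.784 bits/symbol.

2.784 bits/symbol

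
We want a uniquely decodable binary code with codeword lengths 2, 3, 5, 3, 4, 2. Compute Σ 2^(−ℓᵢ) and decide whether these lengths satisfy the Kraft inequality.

With common denominator 2^5 = 32: Σ 2^(−ℓᵢ) = 8/32 + 4/32 + 1/32 + 4/32 + 2/32 + 8/32 = 27/32 = 0.84375.
Kraft's inequality requires Σ ≤ 1; here Σ = 0.84375 ≤ 1, so such a prefix code exists.

0.84375; yes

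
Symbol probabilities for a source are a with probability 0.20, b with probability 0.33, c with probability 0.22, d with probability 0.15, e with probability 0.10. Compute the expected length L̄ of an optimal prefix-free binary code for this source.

Repeatedly combine the two least-probable nodes; the expected code length is the sum of the merged weights.
merge 1/10 + 3/20 → 1/4
merge 1/5 + 11/50 → 21/50
merge 1/4 + 33/100 → 29/50
merge 21/50 + 29/50 → 1
L = 1/4 + 21/50 + 29/50 + 1 = 9/4 = 2.25 bits/symbol.

2.25 bits/symbol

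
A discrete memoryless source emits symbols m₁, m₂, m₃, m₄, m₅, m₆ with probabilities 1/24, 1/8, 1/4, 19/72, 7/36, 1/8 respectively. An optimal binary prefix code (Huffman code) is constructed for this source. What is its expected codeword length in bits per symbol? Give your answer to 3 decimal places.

Repeatedly combine the two least-probable nodes; the expected code length is the sum of the merged weights.
merge 1/24 + 1/8 → 1/6
merge 1/8 + 1/6 → 7/24
merge 7/36 + 1/4 → 4/9
merge 19/72 + 7/24 → 5/9
merge 4/9 + 5/9 → 1
L = 1/6 + 7/24 + 4/9 + 5/9 + 1 = 59/24 ≈ 2.458 bits/symbol.

2.458 bits/symbol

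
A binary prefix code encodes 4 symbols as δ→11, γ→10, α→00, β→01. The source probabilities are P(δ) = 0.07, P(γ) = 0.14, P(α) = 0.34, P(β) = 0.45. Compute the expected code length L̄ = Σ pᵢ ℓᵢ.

2 bits/symbol

L̄ = Σ pᵢ·ℓᵢ = 0.07·2 + 0.14·2 + 0.34·2 + 0.45·2 = 2 bits/symbol.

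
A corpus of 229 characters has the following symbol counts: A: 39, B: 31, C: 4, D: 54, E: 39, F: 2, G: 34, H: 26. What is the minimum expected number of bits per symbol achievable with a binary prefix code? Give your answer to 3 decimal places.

2.760 bits/symbol

Probabilities are the counts divided by 229.
Repeatedly combine the two least-probable nodes; the expected code length is the sum of the merged weights.
merge 2/229 + 4/229 → 6/229
merge 6/229 + 26/229 → 32/229
merge 31/229 + 32/229 → 63/229
merge 34/229 + 39/229 → 73/229
merge 39/229 + 54/229 → 93/229
merge 63/229 + 73/229 → 136/229
merge 93/229 + 136/229 → 1
L = 6/229 + 32/229 + 63/229 + 73/229 + 93/229 + 136/229 + 1 = 632/229 ≈ 2.760 bits/symbol.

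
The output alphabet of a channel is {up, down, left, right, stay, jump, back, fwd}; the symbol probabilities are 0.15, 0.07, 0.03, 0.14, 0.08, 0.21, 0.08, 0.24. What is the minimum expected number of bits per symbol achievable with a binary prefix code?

2.81 bits/symbol

Repeatedly combine the two least-probable nodes; the expected code length is the sum of the merged weights.
merge 3/100 + 7/100 → 1/10
merge 2/25 + 2/25 → 4/25
merge 1/10 + 7/50 → 6/25
merge 3/20 + 4/25 → 31/100
merge 21/100 + 6/25 → 9/20
merge 6/25 + 31/100 → 11/20
merge 9/20 + 11/20 → 1
L = 1/10 + 4/25 + 6/25 + 31/100 + 9/20 + 11/20 + 1 = 281/100 = 2.81 bits/symbol.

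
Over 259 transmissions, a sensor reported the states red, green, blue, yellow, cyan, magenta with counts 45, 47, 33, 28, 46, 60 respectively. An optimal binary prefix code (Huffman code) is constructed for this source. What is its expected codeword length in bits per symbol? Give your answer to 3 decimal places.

2.587 bits/symbol

Probabilities are the counts divided by 259.
Repeatedly combine the two least-probable nodes; the expected code length is the sum of the merged weights.
merge 4/37 + 33/259 → 61/259
merge 45/259 + 46/259 → 13/37
merge 47/259 + 60/259 → 107/259
merge 61/259 + 13/37 → 152/259
merge 107/259 + 152/259 → 1
L = 61/259 + 13/37 + 107/259 + 152/259 + 1 = 670/259 ≈ 2.587 bits/symbol.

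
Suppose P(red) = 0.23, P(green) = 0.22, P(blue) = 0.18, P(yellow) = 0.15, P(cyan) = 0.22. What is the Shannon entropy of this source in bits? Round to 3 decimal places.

H = −Σ pᵢ log₂ pᵢ.
−0.23·log₂(0.23) = 0.4877
−0.22·log₂(0.22) = 0.4806
−0.18·log₂(0.18) = 0.4453
−0.15·log₂(0.15) = 0.4105
−0.22·log₂(0.22) = 0.4806
Sum ≈ 2.3047 → 2.305 bits.

2.305 bits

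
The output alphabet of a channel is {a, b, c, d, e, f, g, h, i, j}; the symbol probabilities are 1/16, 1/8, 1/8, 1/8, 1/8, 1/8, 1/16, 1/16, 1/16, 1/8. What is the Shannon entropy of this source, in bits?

Each probability is a power of 1/2, so log₂(1/p) is an integer.
H = Σ p·log₂(1/p) = 1/16·4 + 1/8·3 + 1/8·3 + 1/8·3 + 1/8·3 + 1/8·3 + 1/16·4 + 1/16·4 + 1/16·4 + 1/8·3 = 3.25 bits.

3.25 bits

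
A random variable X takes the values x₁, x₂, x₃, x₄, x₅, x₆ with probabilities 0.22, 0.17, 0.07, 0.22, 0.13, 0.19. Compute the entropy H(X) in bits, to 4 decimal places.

H = −Σ pᵢ log₂ pᵢ.
−0.22·log₂(0.22) = 0.4806
−0.17·log₂(0.17) = 0.4346
−0.07·log₂(0.07) = 0.2686
−0.22·log₂(0.22) = 0.4806
−0.13·log₂(0.13) = 0.3826
−0.19·log₂(0.19) = 0.4552
Sum ≈ 2.5022 → 2.5022 bits.

2.5022 bits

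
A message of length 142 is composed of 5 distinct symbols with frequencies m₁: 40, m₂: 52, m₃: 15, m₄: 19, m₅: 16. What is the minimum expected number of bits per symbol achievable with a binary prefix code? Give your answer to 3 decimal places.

2.204 bits/symbol

Probabilities are the counts divided by 142.
Repeatedly combine the two least-probable nodes; the expected code length is the sum of the merged weights.
merge 15/142 + 8/71 → 31/142
merge 19/142 + 31/142 → 25/71
merge 20/71 + 25/71 → 45/71
merge 26/71 + 45/71 → 1
L = 31/142 + 25/71 + 45/71 + 1 = 313/142 ≈ 2.204 bits/symbol.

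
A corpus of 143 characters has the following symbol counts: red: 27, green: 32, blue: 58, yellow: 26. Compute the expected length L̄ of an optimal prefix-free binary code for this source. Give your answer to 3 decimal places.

Probabilities are the counts divided by 143.
Repeatedly combine the two least-probable nodes; the expected code length is the sum of the merged weights.
merge 2/11 + 27/143 → 53/143
merge 32/143 + 53/143 → 85/143
merge 58/143 + 85/143 → 1
L = 53/143 + 85/143 + 1 = 281/143 ≈ 1.965 bits/symbol.

1.965 bits/symbol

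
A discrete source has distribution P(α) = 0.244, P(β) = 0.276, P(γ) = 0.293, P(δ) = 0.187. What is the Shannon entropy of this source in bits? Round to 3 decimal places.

H = −Σ pᵢ log₂ pᵢ.
−0.244·log₂(0.244) = 0.4966
−0.276·log₂(0.276) = 0.5126
−0.293·log₂(0.293) = 0.5189
−0.187·log₂(0.187) = 0.4523
Sum ≈ 1.9804 → 1.980 bits.

1.980 bits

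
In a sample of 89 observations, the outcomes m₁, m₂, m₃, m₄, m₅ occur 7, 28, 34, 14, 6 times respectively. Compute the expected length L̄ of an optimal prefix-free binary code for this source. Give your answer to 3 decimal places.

2.067 bits/symbol

Probabilities are the counts divided by 89.
Repeatedly combine the two least-probable nodes; the expected code length is the sum of the merged weights.
merge 6/89 + 7/89 → 13/89
merge 13/89 + 14/89 → 27/89
merge 27/89 + 28/89 → 55/89
merge 34/89 + 55/89 → 1
L = 13/89 + 27/89 + 55/89 + 1 = 184/89 ≈ 2.067 bits/symbol.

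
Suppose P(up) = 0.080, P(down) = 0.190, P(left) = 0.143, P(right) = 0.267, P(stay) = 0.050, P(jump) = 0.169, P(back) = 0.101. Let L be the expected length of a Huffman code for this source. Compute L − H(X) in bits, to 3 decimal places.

0.033 bits

Entropy H = −Σ p log₂ p ≈ 2.6403 bits.
Huffman merges: 1/20+2/25→13/100; 101/1000+13/100→231/1000; 143/1000+169/1000→39/125; 19/100+231/1000→421/1000; 267/1000+39/125→579/1000; 421/1000+579/1000→1. L = 2673/1000 ≈ 2.6730.
L − H = 2.6730 − 2.6403 = 0.033 bits.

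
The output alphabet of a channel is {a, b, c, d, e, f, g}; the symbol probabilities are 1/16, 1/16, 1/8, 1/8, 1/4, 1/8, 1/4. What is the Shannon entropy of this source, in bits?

Each probability is a power of 1/2, so log₂(1/p) is an integer.
H = Σ p·log₂(1/p) = 1/16·4 + 1/16·4 + 1/8·3 + 1/8·3 + 1/4·2 + 1/8·3 + 1/4·2 = 2.625 bits.

2.625 bits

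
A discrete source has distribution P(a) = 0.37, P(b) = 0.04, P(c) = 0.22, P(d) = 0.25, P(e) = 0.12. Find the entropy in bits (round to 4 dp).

2.0641 bits

H = −Σ pᵢ log₂ pᵢ.
−0.37·log₂(0.37) = 0.5307
−0.04·log₂(0.04) = 0.1858
−0.22·log₂(0.22) = 0.4806
−0.25·log₂(0.25) = 0.5000
−0.12·log₂(0.12) = 0.3671
Sum ≈ 2.0641 → 2.0641 bits.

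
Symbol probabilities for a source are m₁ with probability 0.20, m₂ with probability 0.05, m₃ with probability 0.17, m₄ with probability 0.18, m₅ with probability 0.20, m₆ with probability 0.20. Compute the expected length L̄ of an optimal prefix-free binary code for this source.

Repeatedly combine the two least-probable nodes; the expected code length is the sum of the merged weights.
merge 1/20 + 17/100 → 11/50
merge 9/50 + 1/5 → 19/50
merge 1/5 + 1/5 → 2/5
merge 11/50 + 19/50 → 3/5
merge 2/5 + 3/5 → 1
L = 11/50 + 19/50 + 2/5 + 3/5 + 1 = 13/5 = 2.6 bits/symbol.

2.6 bits/symbol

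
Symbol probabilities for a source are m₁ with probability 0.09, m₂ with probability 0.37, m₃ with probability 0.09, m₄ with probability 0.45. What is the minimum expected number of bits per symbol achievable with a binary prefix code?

Repeatedly combine the two least-probable nodes; the expected code length is the sum of the merged weights.
merge 9/100 + 9/100 → 9/50
merge 9/50 + 37/100 → 11/20
merge 9/20 + 11/20 → 1
L = 9/50 + 11/20 + 1 = 173/100 = 1.73 bits/symbol.

1.73 bits/symbol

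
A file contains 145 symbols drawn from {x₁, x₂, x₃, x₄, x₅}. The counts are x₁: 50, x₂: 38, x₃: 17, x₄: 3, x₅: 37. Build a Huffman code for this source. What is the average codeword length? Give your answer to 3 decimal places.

Probabilities are the counts divided by 145.
Repeatedly combine the two least-probable nodes; the expected code length is the sum of the merged weights.
merge 3/145 + 17/145 → 4/29
merge 4/29 + 37/145 → 57/145
merge 38/145 + 10/29 → 88/145
merge 57/145 + 88/145 → 1
L = 4/29 + 57/145 + 88/145 + 1 = 62/29 ≈ 2.138 bits/symbol.

2.138 bits/symbol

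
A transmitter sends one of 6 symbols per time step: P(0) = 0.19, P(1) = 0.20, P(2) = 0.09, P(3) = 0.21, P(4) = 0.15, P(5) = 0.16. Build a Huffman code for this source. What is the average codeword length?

Repeatedly combine the two least-probable nodes; the expected code length is the sum of the merged weights.
merge 9/100 + 3/20 → 6/25
merge 4/25 + 19/100 → 7/20
merge 1/5 + 21/100 → 41/100
merge 6/25 + 7/20 → 59/100
merge 41/100 + 59/100 → 1
L = 6/25 + 7/20 + 41/100 + 59/100 + 1 = 259/100 = 2.59 bits/symbol.

2.59 bits/symbol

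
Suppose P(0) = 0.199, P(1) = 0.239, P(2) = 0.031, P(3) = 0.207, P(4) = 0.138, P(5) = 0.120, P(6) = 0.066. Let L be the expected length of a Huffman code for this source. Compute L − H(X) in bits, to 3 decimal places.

0.048 bits

Entropy H = −Σ p log₂ p ≈ 2.6029 bits.
Huffman merges: 31/1000+33/500→97/1000; 97/1000+3/25→217/1000; 69/500+199/1000→337/1000; 207/1000+217/1000→53/125; 239/1000+337/1000→72/125; 53/125+72/125→1. L = 2651/1000 ≈ 2.6510.
L − H = 2.6510 − 2.6029 = 0.048 bits.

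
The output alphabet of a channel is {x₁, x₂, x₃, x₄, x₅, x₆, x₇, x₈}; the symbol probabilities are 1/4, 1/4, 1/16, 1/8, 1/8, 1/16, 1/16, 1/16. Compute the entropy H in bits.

2.75 bits

Each probability is a power of 1/2, so log₂(1/p) is an integer.
H = Σ p·log₂(1/p) = 1/4·2 + 1/4·2 + 1/16·4 + 1/8·3 + 1/8·3 + 1/16·4 + 1/16·4 + 1/16·4 = 2.75 bits.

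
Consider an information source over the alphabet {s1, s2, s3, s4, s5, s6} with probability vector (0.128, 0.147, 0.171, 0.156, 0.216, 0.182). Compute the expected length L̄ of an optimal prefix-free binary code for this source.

Repeatedly combine the two least-probable nodes; the expected code length is the sum of the merged weights.
merge 16/125 + 147/1000 → 11/40
merge 39/250 + 171/1000 → 327/1000
merge 91/500 + 27/125 → 199/500
merge 11/40 + 327/1000 → 301/500
merge 199/500 + 301/500 → 1
L = 11/40 + 327/1000 + 199/500 + 301/500 + 1 = 1301/500 = 2.602 bits/symbol.

2.602 bits/symbol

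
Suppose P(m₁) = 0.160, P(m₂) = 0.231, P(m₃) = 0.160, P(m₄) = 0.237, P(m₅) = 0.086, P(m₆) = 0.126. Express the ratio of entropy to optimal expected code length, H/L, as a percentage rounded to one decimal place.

Entropy H = −Σ p log₂ p ≈ 2.5076 bits.
Huffman merges: 43/500+63/500→53/250; 4/25+4/25→8/25; 53/250+231/1000→443/1000; 237/1000+8/25→557/1000; 443/1000+557/1000→1. L = 633/250 ≈ 2.5320.
Efficiency = H/L = 2.5076/2.5320 = 99.0%.

99.0%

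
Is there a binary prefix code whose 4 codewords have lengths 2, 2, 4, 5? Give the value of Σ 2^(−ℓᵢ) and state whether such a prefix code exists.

0.59375; yes

With common denominator 2^5 = 32: Σ 2^(−ℓᵢ) = 8/32 + 8/32 + 2/32 + 1/32 = 19/32 = 0.59375.
Kraft's inequality requires Σ ≤ 1; here Σ = 0.59375 ≤ 1, so such a prefix code exists.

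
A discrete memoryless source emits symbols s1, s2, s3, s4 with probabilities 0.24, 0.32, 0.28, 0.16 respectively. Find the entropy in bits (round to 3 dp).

1.957 bits

H = −Σ pᵢ log₂ pᵢ.
−0.24·log₂(0.24) = 0.4941
−0.32·log₂(0.32) = 0.5260
−0.28·log₂(0.28) = 0.5142
−0.16·log₂(0.16) = 0.4230
Sum ≈ 1.9574 → 1.957 bits.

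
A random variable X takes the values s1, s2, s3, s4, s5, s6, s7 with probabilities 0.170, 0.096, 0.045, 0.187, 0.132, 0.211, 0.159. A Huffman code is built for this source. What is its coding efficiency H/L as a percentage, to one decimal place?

98.2%

Entropy H = −Σ p log₂ p ≈ 2.6939 bits.
Huffman merges: 9/200+12/125→141/1000; 33/250+141/1000→273/1000; 159/1000+17/100→329/1000; 187/1000+211/1000→199/500; 273/1000+329/1000→301/500; 199/500+301/500→1. L = 2743/1000 ≈ 2.7430.
Efficiency = H/L = 2.6939/2.7430 = 98.2%.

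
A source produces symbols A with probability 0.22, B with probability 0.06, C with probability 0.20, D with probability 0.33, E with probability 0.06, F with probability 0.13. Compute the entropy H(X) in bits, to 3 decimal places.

H = −Σ pᵢ log₂ pᵢ.
−0.22·log₂(0.22) = 0.4806
−0.06·log₂(0.06) = 0.2435
−0.20·log₂(0.20) = 0.4644
−0.33·log₂(0.33) = 0.5278
−0.06·log₂(0.06) = 0.2435
−0.13·log₂(0.13) = 0.3826
Sum ≈ 2.3425 → 2.342 bits.

2.342 bits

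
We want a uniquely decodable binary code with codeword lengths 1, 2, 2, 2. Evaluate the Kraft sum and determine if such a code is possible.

1.25; no

With common denominator 2^2 = 4: Σ 2^(−ℓᵢ) = 2/4 + 1/4 + 1/4 + 1/4 = 5/4 = 1.25.
Kraft's inequality requires Σ ≤ 1; here Σ = 1.25 > 1, so no such prefix code exists.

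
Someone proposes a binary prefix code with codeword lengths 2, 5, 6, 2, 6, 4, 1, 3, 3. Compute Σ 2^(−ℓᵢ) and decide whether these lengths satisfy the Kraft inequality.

1.375; no

With common denominator 2^6 = 64: Σ 2^(−ℓᵢ) = 16/64 + 2/64 + 1/64 + 16/64 + 1/64 + 4/64 + 32/64 + 8/64 + 8/64 = 88/64 = 1.375.
Kraft's inequality requires Σ ≤ 1; here Σ = 1.375 > 1, so no such prefix code exists.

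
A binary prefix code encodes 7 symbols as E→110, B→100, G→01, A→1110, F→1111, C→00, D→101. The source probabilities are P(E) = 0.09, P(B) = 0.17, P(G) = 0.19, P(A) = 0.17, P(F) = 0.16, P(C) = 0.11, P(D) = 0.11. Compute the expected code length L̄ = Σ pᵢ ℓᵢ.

L̄ = Σ pᵢ·ℓᵢ = 0.09·3 + 0.17·3 + 0.19·2 + 0.17·4 + 0.16·4 + 0.11·2 + 0.11·3 = 3.03 bits/symbol.

3.03 bits/symbol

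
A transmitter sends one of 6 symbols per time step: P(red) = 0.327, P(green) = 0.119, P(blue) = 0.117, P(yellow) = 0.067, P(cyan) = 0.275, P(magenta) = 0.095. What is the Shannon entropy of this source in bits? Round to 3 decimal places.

2.351 bits

H = −Σ pᵢ log₂ pᵢ.
−0.327·log₂(0.327) = 0.5273
−0.119·log₂(0.119) = 0.3654
−0.117·log₂(0.117) = 0.3622
−0.067·log₂(0.067) = 0.2613
−0.275·log₂(0.275) = 0.5122
−0.095·log₂(0.095) = 0.3226
Sum ≈ 2.3510 → 2.351 bits.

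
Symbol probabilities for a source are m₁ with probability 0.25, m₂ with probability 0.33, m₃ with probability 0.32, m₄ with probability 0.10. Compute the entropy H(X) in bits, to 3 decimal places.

H = −Σ pᵢ log₂ pᵢ.
−0.25·log₂(0.25) = 0.5000
−0.33·log₂(0.33) = 0.5278
−0.32·log₂(0.32) = 0.5260
−0.10·log₂(0.10) = 0.3322
Sum ≈ 1.8860 → 1.886 bits.

1.886 bits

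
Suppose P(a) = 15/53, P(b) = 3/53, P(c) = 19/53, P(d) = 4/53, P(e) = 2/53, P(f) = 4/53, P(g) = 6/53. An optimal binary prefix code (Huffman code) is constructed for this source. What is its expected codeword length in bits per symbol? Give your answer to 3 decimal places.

Repeatedly combine the two least-probable nodes; the expected code length is the sum of the merged weights.
merge 2/53 + 3/53 → 5/53
merge 4/53 + 4/53 → 8/53
merge 5/53 + 6/53 → 11/53
merge 8/53 + 11/53 → 19/53
merge 15/53 + 19/53 → 34/53
merge 19/53 + 34/53 → 1
L = 5/53 + 8/53 + 11/53 + 19/53 + 34/53 + 1 = 130/53 ≈ 2.453 bits/symbol.

2.453 bits/symbol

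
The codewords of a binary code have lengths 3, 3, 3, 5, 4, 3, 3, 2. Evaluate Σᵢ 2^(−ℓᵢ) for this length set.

With common denominator 2^5 = 32: Σ 2^(−ℓᵢ) = 4/32 + 4/32 + 4/32 + 1/32 + 2/32 + 4/32 + 4/32 + 8/32 = 31/32 = 0.96875.

0.96875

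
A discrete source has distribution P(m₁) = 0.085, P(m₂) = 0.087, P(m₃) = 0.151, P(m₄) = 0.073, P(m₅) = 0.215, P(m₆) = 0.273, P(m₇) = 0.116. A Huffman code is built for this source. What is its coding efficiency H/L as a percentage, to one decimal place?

99.1%

Entropy H = −Σ p log₂ p ≈ 2.6449 bits.
Huffman merges: 73/1000+17/200→79/500; 87/1000+29/250→203/1000; 151/1000+79/500→309/1000; 203/1000+43/200→209/500; 273/1000+309/1000→291/500; 209/500+291/500→1. L = 267/100 ≈ 2.6700.
Efficiency = H/L = 2.6449/2.6700 = 99.1%.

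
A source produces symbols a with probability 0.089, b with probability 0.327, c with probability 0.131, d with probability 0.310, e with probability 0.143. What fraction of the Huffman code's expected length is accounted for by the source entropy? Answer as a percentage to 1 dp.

Entropy H = −Σ p log₂ p ≈ 2.1471 bits.
Huffman merges: 89/1000+131/1000→11/50; 143/1000+11/50→363/1000; 31/100+327/1000→637/1000; 363/1000+637/1000→1. L = 111/50 ≈ 2.2200.
Efficiency = H/L = 2.1471/2.2200 = 96.7%.

96.7%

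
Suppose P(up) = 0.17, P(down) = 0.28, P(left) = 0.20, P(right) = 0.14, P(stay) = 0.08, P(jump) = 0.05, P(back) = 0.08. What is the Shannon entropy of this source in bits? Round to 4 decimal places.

H = −Σ pᵢ log₂ pᵢ.
−0.17·log₂(0.17) = 0.4346
−0.28·log₂(0.28) = 0.5142
−0.20·log₂(0.20) = 0.4644
−0.14·log₂(0.14) = 0.3971
−0.08·log₂(0.08) = 0.2915
−0.05·log₂(0.05) = 0.2161
−0.08·log₂(0.08) = 0.2915
Sum ≈ 2.6094 → 2.6094 bits.

2.6094 bits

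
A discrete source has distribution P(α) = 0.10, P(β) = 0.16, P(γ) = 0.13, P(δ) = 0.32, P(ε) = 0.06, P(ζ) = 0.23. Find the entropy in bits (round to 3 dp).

H = −Σ pᵢ log₂ pᵢ.
−0.10·log₂(0.10) = 0.3322
−0.16·log₂(0.16) = 0.4230
−0.13·log₂(0.13) = 0.3826
−0.32·log₂(0.32) = 0.5260
−0.06·log₂(0.06) = 0.2435
−0.23·log₂(0.23) = 0.4877
Sum ≈ 2.3951 → 2.395 bits.

2.395 bits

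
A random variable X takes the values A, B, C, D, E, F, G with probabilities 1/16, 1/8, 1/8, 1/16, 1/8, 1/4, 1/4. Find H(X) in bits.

2.625 bits

Each probability is a power of 1/2, so log₂(1/p) is an integer.
H = Σ p·log₂(1/p) = 1/16·4 + 1/8·3 + 1/8·3 + 1/16·4 + 1/8·3 + 1/4·2 + 1/4·2 = 2.625 bits.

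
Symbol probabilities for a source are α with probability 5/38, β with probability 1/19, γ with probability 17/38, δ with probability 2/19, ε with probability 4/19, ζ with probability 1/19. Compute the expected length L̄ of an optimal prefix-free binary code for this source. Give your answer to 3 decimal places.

2.211 bits/symbol

Repeatedly combine the two least-probable nodes; the expected code length is the sum of the merged weights.
merge 1/19 + 1/19 → 2/19
merge 2/19 + 2/19 → 4/19
merge 5/38 + 4/19 → 13/38
merge 4/19 + 13/38 → 21/38
merge 17/38 + 21/38 → 1
L = 2/19 + 4/19 + 13/38 + 21/38 + 1 = 42/19 ≈ 2.211 bits/symbol.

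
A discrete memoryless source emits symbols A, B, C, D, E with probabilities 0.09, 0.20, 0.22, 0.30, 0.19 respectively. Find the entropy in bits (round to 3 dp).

2.234 bits

H = −Σ pᵢ log₂ pᵢ.
−0.09·log₂(0.09) = 0.3127
−0.20·log₂(0.20) = 0.4644
−0.22·log₂(0.22) = 0.4806
−0.30·log₂(0.30) = 0.5211
−0.19·log₂(0.19) = 0.4552
Sum ≈ 2.2339 → 2.234 bits.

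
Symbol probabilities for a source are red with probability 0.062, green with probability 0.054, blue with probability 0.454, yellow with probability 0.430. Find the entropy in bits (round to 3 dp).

1.517 bits

H = −Σ pᵢ log₂ pᵢ.
−0.062·log₂(0.062) = 0.2487
−0.054·log₂(0.054) = 0.2274
−0.454·log₂(0.454) = 0.5172
−0.430·log₂(0.430) = 0.5236
Sum ≈ 1.5169 → 1.517 bits.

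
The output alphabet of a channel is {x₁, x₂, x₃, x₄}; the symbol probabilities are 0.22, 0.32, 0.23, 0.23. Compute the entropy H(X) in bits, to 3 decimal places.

H = −Σ pᵢ log₂ pᵢ.
−0.22·log₂(0.22) = 0.4806
−0.32·log₂(0.32) = 0.5260
−0.23·log₂(0.23) = 0.4877
−0.23·log₂(0.23) = 0.4877
Sum ≈ 1.9819 → 1.982 bits.

1.982 bits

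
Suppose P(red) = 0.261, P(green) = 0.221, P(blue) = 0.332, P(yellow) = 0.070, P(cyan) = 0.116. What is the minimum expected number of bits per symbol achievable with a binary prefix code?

Repeatedly combine the two least-probable nodes; the expected code length is the sum of the merged weights.
merge 7/100 + 29/250 → 93/500
merge 93/500 + 221/1000 → 407/1000
merge 261/1000 + 83/250 → 593/1000
merge 407/1000 + 593/1000 → 1
L = 93/500 + 407/1000 + 593/1000 + 1 = 1093/500 = 2.186 bits/symbol.

2.186 bits/symbol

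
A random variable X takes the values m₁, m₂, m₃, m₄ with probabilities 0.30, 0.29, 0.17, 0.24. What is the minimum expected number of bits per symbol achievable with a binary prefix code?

Repeatedly combine the two least-probable nodes; the expected code length is the sum of the merged weights.
merge 17/100 + 6/25 → 41/100
merge 29/100 + 3/10 → 59/100
merge 41/100 + 59/100 → 1
L = 41/100 + 59/100 + 1 = 2 bits/symbol.

2 bits/symbol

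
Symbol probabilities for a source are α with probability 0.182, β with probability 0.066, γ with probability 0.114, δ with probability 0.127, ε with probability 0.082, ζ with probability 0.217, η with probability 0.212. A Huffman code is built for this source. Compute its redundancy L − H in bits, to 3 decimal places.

0.029 bits

Entropy H = −Σ p log₂ p ≈ 2.6900 bits.
Huffman merges: 33/500+41/500→37/250; 57/500+127/1000→241/1000; 37/250+91/500→33/100; 53/250+217/1000→429/1000; 241/1000+33/100→571/1000; 429/1000+571/1000→1. L = 2719/1000 ≈ 2.7190.
L − H = 2.7190 − 2.6900 = 0.029 bits.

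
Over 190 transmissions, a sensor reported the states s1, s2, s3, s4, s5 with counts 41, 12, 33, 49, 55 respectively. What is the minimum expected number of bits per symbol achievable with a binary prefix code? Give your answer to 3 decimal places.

Probabilities are the counts divided by 190.
Repeatedly combine the two least-probable nodes; the expected code length is the sum of the merged weights.
merge 6/95 + 33/190 → 9/38
merge 41/190 + 9/38 → 43/95
merge 49/190 + 11/38 → 52/95
merge 43/95 + 52/95 → 1
L = 9/38 + 43/95 + 52/95 + 1 = 85/38 ≈ 2.237 bits/symbol.

2.237 bits/symbol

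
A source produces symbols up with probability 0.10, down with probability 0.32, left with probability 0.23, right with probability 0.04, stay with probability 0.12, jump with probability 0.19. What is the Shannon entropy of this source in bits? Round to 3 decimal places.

H = −Σ pᵢ log₂ pᵢ.
−0.10·log₂(0.10) = 0.3322
−0.32·log₂(0.32) = 0.5260
−0.23·log₂(0.23) = 0.4877
−0.04·log₂(0.04) = 0.1858
−0.12·log₂(0.12) = 0.3671
−0.19·log₂(0.19) = 0.4552
Sum ≈ 2.3539 → 2.354 bits.

2.354 bits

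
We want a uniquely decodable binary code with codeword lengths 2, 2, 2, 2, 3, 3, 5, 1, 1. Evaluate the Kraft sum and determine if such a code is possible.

2.28125; no

With common denominator 2^5 = 32: Σ 2^(−ℓᵢ) = 8/32 + 8/32 + 8/32 + 8/32 + 4/32 + 4/32 + 1/32 + 16/32 + 16/32 = 73/32 = 2.28125.
Kraft's inequality requires Σ ≤ 1; here Σ = 2.28125 > 1, so no such prefix code exists.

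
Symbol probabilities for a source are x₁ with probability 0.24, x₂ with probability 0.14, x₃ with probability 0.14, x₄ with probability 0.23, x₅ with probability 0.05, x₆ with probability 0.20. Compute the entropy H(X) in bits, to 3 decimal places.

2.457 bits

H = −Σ pᵢ log₂ pᵢ.
−0.24·log₂(0.24) = 0.4941
−0.14·log₂(0.14) = 0.3971
−0.14·log₂(0.14) = 0.3971
−0.23·log₂(0.23) = 0.4877
−0.05·log₂(0.05) = 0.2161
−0.20·log₂(0.20) = 0.4644
Sum ≈ 2.4565 → 2.457 bits.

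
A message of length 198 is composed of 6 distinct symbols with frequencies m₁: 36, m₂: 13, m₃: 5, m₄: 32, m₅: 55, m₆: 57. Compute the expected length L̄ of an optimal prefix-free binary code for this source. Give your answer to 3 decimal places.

Probabilities are the counts divided by 198.
Repeatedly combine the two least-probable nodes; the expected code length is the sum of the merged weights.
merge 5/198 + 13/198 → 1/11
merge 1/11 + 16/99 → 25/99
merge 2/11 + 25/99 → 43/99
merge 5/18 + 19/66 → 56/99
merge 43/99 + 56/99 → 1
L = 1/11 + 25/99 + 43/99 + 56/99 + 1 = 232/99 ≈ 2.343 bits/symbol.

2.343 bits/symbol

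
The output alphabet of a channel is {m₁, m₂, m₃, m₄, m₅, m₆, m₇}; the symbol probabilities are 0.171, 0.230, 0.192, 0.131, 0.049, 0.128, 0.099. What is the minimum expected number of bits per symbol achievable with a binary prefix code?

2.726 bits/symbol

Repeatedly combine the two least-probable nodes; the expected code length is the sum of the merged weights.
merge 49/1000 + 99/1000 → 37/250
merge 16/125 + 131/1000 → 259/1000
merge 37/250 + 171/1000 → 319/1000
merge 24/125 + 23/100 → 211/500
merge 259/1000 + 319/1000 → 289/500
merge 211/500 + 289/500 → 1
L = 37/250 + 259/1000 + 319/1000 + 211/500 + 289/500 + 1 = 1363/500 = 2.726 bits/symbol.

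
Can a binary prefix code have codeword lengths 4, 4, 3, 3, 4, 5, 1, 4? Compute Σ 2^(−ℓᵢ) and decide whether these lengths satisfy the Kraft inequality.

1.03125; no

With common denominator 2^5 = 32: Σ 2^(−ℓᵢ) = 2/32 + 2/32 + 4/32 + 4/32 + 2/32 + 1/32 + 16/32 + 2/32 = 33/32 = 1.03125.
Kraft's inequality requires Σ ≤ 1; here Σ = 1.03125 > 1, so no such prefix code exists.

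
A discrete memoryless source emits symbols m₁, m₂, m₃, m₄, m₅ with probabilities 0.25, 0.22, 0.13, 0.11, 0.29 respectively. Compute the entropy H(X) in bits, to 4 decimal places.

2.2314 bits

H = −Σ pᵢ log₂ pᵢ.
−0.25·log₂(0.25) = 0.5000
−0.22·log₂(0.22) = 0.4806
−0.13·log₂(0.13) = 0.3826
−0.11·log₂(0.11) = 0.3503
−0.29·log₂(0.29) = 0.5179
Sum ≈ 2.2314 → 2.2314 bits.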